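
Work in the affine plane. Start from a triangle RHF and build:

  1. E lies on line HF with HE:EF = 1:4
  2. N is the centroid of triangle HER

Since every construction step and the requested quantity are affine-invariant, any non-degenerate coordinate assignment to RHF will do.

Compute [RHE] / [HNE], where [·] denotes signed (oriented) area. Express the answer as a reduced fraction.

[RHE]:[HNE] = -3

Set R = (0, 0), H = (1, 0), F = (0, 1); any affine frame gives the same invariant.
1. E lies on line HF with HE:EF = 1:4 ⇒ E = (4/5, 1/5)
2. N is the centroid of triangle HER ⇒ N = (3/5, 1/15)
2·[RHE] = 1/5, 2·[HNE] = -1/15
[RHE]:[HNE] = 1/5:-1/15 = -3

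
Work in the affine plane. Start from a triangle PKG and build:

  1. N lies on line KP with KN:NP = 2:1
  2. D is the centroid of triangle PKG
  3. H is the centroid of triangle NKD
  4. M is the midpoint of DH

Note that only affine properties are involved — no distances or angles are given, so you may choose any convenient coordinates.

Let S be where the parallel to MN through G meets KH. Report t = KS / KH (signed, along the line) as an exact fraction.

t = 3

Set P = (0, 0), K = (1, 0), G = (0, 1); any affine frame gives the same invariant.
1. N lies on line KP with KN:NP = 2:1 ⇒ N = (1/3, 0)
2. D is the centroid of triangle PKG ⇒ D = (1/3, 1/3)
3. H is the centroid of triangle NKD ⇒ H = (5/9, 1/9)
4. M is the midpoint of DH ⇒ M = (4/9, 2/9)
through G parallel to MN: direction (-1/9, -2/9); meets KH at S = (-1/3, 1/3)
S = K + t·(H−K) with t = 3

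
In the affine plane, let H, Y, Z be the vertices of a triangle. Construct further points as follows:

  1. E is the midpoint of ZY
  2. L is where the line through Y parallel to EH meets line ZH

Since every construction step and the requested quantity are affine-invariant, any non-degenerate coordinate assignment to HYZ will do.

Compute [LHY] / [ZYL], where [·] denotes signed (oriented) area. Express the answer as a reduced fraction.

Work in coordinates with H = (0, 0), Y = (1, 0), Z = (0, 1).
1. E is the midpoint of ZY ⇒ E = (1/2, 1/2)
2. L is where the line through Y parallel to EH meets line ZH ⇒ L = (0, -1)
2·[LHY] = -1, 2·[ZYL] = -2
[LHY]:[ZYL] = -1:-2 = 1/2

[LHY]:[ZYL] = 1/2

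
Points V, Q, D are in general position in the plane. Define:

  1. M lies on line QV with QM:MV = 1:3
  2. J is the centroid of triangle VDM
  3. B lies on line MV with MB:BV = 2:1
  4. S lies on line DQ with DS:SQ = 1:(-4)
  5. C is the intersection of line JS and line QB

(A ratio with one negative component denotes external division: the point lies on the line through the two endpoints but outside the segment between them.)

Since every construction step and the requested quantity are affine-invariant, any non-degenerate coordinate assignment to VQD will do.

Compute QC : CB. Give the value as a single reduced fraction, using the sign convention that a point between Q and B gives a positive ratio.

QC:CB = 20/7

Assign V = (0, 0), Q = (1, 0), D = (0, 1) — the answer is frame-independent, so this choice is without loss of generality.
1. M lies on line QV with QM:MV = 1:3 ⇒ M = (3/4, 0)
2. J is the centroid of triangle VDM ⇒ J = (1/4, 1/3)
3. B lies on line MV with MB:BV = 2:1 ⇒ B = (1/4, 0)
4. S lies on line DQ with DS:SQ = 1:(-4) ⇒ S = (-1/3, 4/3)
5. C is the intersection of line JS and line QB ⇒ C = (4/9, 0)
C = Q + t·(B−Q) with t = 20/27, so QC:CB = t:(1−t) = 20/27:7/27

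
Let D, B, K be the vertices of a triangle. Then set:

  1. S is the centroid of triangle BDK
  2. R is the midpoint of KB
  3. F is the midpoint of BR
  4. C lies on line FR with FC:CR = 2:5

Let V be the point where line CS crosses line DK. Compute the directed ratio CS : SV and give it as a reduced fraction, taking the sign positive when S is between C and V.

CS:SV = 29/28

Assign D = (0, 0), B = (1, 0), K = (0, 1) — the answer is frame-independent, so this choice is without loss of generality.
1. S is the centroid of triangle BDK ⇒ S = (1/3, 1/3)
2. R is the midpoint of KB ⇒ R = (1/2, 1/2)
3. F is the midpoint of BR ⇒ F = (3/4, 1/4)
4. C lies on line FR with FC:CR = 2:5 ⇒ C = (19/28, 9/28)
line CS meets DK at V = (0, 10/29)
S = C + t·(V−C) with t = 29/57, so CS:SV = 29/57:28/57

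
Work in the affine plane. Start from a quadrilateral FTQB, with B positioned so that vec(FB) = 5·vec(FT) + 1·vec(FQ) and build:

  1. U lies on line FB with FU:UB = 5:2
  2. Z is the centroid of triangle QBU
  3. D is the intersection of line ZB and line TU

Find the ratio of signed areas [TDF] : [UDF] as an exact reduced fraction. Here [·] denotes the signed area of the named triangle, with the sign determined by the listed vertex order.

Assign F = (0, 0), T = (1, 0), Q = (0, 1), B = (5, 1) — the answer is frame-independent, so this choice is without loss of generality.
1. U lies on line FB with FU:UB = 5:2 ⇒ U = (25/7, 5/7)
2. Z is the centroid of triangle QBU ⇒ Z = (20/7, 19/21)
3. D is the intersection of line ZB and line TU ⇒ D = (95/21, 185/189)
2·[TDF] = 185/189, 2·[UDF] = 50/189
[TDF]:[UDF] = 185/189:50/189 = 37/10

[TDF]:[UDF] = 37/10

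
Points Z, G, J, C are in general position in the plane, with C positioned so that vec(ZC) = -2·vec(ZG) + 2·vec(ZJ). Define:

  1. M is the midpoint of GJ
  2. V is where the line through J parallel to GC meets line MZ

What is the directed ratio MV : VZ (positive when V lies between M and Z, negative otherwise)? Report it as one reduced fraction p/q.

Work in coordinates with Z = (0, 0), G = (1, 0), J = (0, 1), C = (-2, 2).
1. M is the midpoint of GJ ⇒ M = (1/2, 1/2)
2. V is where the line through J parallel to GC meets line MZ ⇒ V = (3/5, 3/5)
V = M + t·(Z−M) with t = -1/5, so MV:VZ = t:(1−t) = -1/5:6/5

MV:VZ = -1/6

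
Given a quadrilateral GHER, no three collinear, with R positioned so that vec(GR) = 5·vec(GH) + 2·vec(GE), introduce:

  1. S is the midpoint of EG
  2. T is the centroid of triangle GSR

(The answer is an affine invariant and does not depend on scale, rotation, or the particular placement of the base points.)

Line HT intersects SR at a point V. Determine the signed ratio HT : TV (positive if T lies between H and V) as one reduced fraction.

HT:TV = 19/5

Work in coordinates with G = (0, 0), H = (1, 0), E = (0, 1), R = (5, 2).
1. S is the midpoint of EG ⇒ S = (0, 1/2)
2. T is the centroid of triangle GSR ⇒ T = (5/3, 5/6)
line HT meets SR at V = (35/19, 20/19)
T = H + t·(V−H) with t = 19/24, so HT:TV = 19/24:5/24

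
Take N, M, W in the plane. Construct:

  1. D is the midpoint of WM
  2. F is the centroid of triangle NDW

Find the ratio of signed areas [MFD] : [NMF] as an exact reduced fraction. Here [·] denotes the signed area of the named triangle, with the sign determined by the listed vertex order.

Choose coordinates N = (0, 0), M = (1, 0), W = (0, 1).
1. D is the midpoint of WM ⇒ D = (1/2, 1/2)
2. F is the centroid of triangle NDW ⇒ F = (1/6, 1/2)
2·[MFD] = -1/6, 2·[NMF] = 1/2
[MFD]:[NMF] = -1/6:1/2 = -1/3

[MFD]:[NMF] = -1/3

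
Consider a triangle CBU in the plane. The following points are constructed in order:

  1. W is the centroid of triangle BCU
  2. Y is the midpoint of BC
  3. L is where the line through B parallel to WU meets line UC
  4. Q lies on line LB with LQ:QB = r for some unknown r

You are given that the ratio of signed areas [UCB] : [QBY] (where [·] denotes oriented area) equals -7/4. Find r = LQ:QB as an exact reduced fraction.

r = 3/4

Work in coordinates with C = (0, 0), B = (1, 0), U = (0, 1).
1. W is the centroid of triangle BCU ⇒ W = (1/3, 1/3)
2. Y is the midpoint of BC ⇒ Y = (1/2, 0)
3. L is where the line through B parallel to WU meets line UC ⇒ L = (0, 2)
4. With LQ:QB = r, write λ = r/(r+1) so Q = L + λ·(B−L); Q is affine-linear in λ
Every point depending on Q is an affine combination of Q and λ-independent points, so each such coordinate is linear in λ; the λ² term in each signed area is a multiple of (B−L)×(B−L) = 0, so 2·[UCB] and 2·[QBY] are each linear in λ. Evaluating at λ=0 and λ=1:
  2·[UCB] = 1,   2·[QBY] = λ − 1
So [UCB]:[QBY] = (1) / (λ − 1). Setting this equal to -7/4:
  1 = -7/4·(λ − 1)  ⇒  λ = 3/7
Then r = λ/(1−λ) = (3/7)/(4/7) = 3/4. Check: with r = 3/4, Q = (3/7, 8/7) and [UCB]:[QBY] = -7/4 as required.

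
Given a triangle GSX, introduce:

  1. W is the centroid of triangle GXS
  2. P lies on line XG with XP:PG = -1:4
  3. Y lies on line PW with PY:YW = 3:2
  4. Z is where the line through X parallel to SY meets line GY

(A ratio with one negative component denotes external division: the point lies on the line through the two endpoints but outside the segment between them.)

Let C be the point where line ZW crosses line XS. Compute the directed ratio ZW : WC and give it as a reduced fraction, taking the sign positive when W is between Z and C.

ZW:WC = -58/55

Choose coordinates G = (0, 0), S = (1, 0), X = (0, 1).
1. W is the centroid of triangle GXS ⇒ W = (1/3, 1/3)
2. P lies on line XG with XP:PG = -1:4 ⇒ P = (0, 4/3)
3. Y lies on line PW with PY:YW = 3:2 ⇒ Y = (1/5, 11/15)
4. Z is where the line through X parallel to SY meets line GY ⇒ Z = (12/55, 4/5)
line ZW meets XS at C = (13/58, 45/58)
W = Z + t·(C−Z) with t = 58/3, so ZW:WC = 58/3:-55/3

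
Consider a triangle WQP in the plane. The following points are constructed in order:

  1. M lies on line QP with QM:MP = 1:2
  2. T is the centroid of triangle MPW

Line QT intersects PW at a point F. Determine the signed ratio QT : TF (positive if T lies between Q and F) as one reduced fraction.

QT:TF = 7/2

Assign W = (0, 0), Q = (1, 0), P = (0, 1) — the answer is frame-independent, so this choice is without loss of generality.
1. M lies on line QP with QM:MP = 1:2 ⇒ M = (2/3, 1/3)
2. T is the centroid of triangle MPW ⇒ T = (2/9, 4/9)
line QT meets PW at F = (0, 4/7)
T = Q + t·(F−Q) with t = 7/9, so QT:TF = 7/9:2/9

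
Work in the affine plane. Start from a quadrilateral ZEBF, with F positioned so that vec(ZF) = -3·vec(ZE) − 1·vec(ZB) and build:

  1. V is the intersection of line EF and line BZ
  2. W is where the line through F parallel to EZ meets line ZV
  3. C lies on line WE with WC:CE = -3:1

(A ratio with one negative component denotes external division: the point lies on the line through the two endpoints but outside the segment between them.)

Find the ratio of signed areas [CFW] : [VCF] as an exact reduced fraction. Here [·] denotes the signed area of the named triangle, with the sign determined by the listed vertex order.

[CFW]:[VCF] = 4

Choose coordinates Z = (0, 0), E = (1, 0), B = (0, 1), F = (-3, -1).
1. V is the intersection of line EF and line BZ ⇒ V = (0, -1/4)
2. W is where the line through F parallel to EZ meets line ZV ⇒ W = (0, -1)
3. C lies on line WE with WC:CE = -3:1 ⇒ C = (3/2, 1/2)
2·[CFW] = 9/2, 2·[VCF] = 9/8
[CFW]:[VCF] = 9/2:9/8 = 4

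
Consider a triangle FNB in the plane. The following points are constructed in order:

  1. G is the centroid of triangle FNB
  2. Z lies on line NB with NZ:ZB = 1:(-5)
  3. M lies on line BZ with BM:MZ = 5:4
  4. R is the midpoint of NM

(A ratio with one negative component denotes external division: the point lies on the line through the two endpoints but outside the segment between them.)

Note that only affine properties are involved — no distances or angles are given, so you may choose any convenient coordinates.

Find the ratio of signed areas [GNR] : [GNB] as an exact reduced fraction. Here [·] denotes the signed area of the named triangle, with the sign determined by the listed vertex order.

Set F = (0, 0), N = (1, 0), B = (0, 1); any affine frame gives the same invariant.
1. G is the centroid of triangle FNB ⇒ G = (1/3, 1/3)
2. Z lies on line NB with NZ:ZB = 1:(-5) ⇒ Z = (5/4, -1/4)
3. M lies on line BZ with BM:MZ = 5:4 ⇒ M = (25/36, 11/36)
4. R is the midpoint of NM ⇒ R = (61/72, 11/72)
2·[GNR] = 11/216, 2·[GNB] = 1/3
[GNR]:[GNB] = 11/216:1/3 = 11/72

[GNR]:[GNB] = 11/72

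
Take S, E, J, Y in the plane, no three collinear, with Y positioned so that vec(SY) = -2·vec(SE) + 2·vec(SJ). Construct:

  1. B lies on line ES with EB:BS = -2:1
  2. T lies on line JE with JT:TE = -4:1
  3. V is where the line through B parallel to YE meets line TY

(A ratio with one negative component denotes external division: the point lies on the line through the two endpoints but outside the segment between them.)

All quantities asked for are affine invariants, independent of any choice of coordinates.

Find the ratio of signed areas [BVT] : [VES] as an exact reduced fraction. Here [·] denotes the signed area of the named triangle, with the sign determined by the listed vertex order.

[BVT]:[VES] = 11/6

Work in coordinates with S = (0, 0), E = (1, 0), J = (0, 1), Y = (-2, 2).
1. B lies on line ES with EB:BS = -2:1 ⇒ B = (-1, 0)
2. T lies on line JE with JT:TE = -4:1 ⇒ T = (4/3, -1/3)
3. V is where the line through B parallel to YE meets line TY ⇒ V = (38, -26)
2·[BVT] = 143/3, 2·[VES] = 26
[BVT]:[VES] = 143/3:26 = 11/6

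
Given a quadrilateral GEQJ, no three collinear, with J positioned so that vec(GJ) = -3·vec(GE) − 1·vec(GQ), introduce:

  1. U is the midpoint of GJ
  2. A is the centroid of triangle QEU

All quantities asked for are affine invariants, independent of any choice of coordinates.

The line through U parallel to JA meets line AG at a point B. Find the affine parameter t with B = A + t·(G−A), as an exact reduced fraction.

t = 1/2

Set G = (0, 0), E = (1, 0), Q = (0, 1), J = (-3, -1); any affine frame gives the same invariant.
1. U is the midpoint of GJ ⇒ U = (-3/2, -1/2)
2. A is the centroid of triangle QEU ⇒ A = (-1/6, 1/6)
through U parallel to JA: direction (17/6, 7/6); meets AG at B = (-1/12, 1/12)
B = A + t·(G−A) with t = 1/2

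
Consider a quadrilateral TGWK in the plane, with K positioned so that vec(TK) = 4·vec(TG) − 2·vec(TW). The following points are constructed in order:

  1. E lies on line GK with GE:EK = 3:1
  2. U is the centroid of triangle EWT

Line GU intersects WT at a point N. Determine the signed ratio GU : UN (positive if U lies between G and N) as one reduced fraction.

Work in coordinates with T = (0, 0), G = (1, 0), W = (0, 1), K = (4, -2).
1. E lies on line GK with GE:EK = 3:1 ⇒ E = (13/4, -3/2)
2. U is the centroid of triangle EWT ⇒ U = (13/12, -1/6)
line GU meets WT at N = (0, 2)
U = G + t·(N−G) with t = -1/12, so GU:UN = -1/12:13/12

GU:UN = -1/13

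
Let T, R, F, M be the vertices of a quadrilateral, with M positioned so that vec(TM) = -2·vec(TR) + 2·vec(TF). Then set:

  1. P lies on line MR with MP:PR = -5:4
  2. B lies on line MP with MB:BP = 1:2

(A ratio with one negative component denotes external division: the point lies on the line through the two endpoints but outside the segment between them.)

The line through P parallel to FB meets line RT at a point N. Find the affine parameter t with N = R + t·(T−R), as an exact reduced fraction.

Choose coordinates T = (0, 0), R = (1, 0), F = (0, 1), M = (-2, 2).
1. P lies on line MR with MP:PR = -5:4 ⇒ P = (13, -8)
2. B lies on line MP with MB:BP = 1:2 ⇒ B = (3, -4/3)
through P parallel to FB: direction (3, -7/3); meets RT at N = (19/7, 0)
N = R + t·(T−R) with t = -12/7

t = -12/7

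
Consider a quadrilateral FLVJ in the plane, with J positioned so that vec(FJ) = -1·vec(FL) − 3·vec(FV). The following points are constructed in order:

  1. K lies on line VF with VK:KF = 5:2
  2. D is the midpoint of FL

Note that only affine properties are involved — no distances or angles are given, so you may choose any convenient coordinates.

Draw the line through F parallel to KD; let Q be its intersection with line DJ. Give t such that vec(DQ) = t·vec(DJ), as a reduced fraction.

t = 2/27

Set F = (0, 0), L = (1, 0), V = (0, 1), J = (-1, -3); any affine frame gives the same invariant.
1. K lies on line VF with VK:KF = 5:2 ⇒ K = (0, 2/7)
2. D is the midpoint of FL ⇒ D = (1/2, 0)
through F parallel to KD: direction (1/2, -2/7); meets DJ at Q = (7/18, -2/9)
Q = D + t·(J−D) with t = 2/27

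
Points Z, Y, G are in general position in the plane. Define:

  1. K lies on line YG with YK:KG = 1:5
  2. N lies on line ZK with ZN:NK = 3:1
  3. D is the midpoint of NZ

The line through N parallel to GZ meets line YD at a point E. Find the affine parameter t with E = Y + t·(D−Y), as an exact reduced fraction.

Assign Z = (0, 0), Y = (1, 0), G = (0, 1) — the answer is frame-independent, so this choice is without loss of generality.
1. K lies on line YG with YK:KG = 1:5 ⇒ K = (5/6, 1/6)
2. N lies on line ZK with ZN:NK = 3:1 ⇒ N = (5/8, 1/8)
3. D is the midpoint of NZ ⇒ D = (5/16, 1/16)
through N parallel to GZ: direction (0, -1); meets YD at E = (5/8, 3/88)
E = Y + t·(D−Y) with t = 6/11

t = 6/11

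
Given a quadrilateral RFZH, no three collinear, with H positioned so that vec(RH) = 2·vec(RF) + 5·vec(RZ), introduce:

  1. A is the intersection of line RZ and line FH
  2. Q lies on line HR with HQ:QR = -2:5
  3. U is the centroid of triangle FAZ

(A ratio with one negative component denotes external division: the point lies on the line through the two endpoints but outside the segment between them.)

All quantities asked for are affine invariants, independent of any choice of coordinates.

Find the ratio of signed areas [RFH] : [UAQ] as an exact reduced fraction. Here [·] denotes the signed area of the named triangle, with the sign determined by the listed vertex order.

Choose coordinates R = (0, 0), F = (1, 0), Z = (0, 1), H = (2, 5).
1. A is the intersection of line RZ and line FH ⇒ A = (0, -5)
2. Q lies on line HR with HQ:QR = -2:5 ⇒ Q = (10/3, 25/3)
3. U is the centroid of triangle FAZ ⇒ U = (1/3, -4/3)
2·[RFH] = 5, 2·[UAQ] = 70/9
[RFH]:[UAQ] = 5:70/9 = 9/14

[RFH]:[UAQ] = 9/14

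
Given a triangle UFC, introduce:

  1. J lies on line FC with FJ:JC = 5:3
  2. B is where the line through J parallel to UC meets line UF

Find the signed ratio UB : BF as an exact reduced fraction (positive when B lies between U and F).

UB:BF = 3/5

Work in coordinates with U = (0, 0), F = (1, 0), C = (0, 1).
1. J lies on line FC with FJ:JC = 5:3 ⇒ J = (3/8, 5/8)
2. B is where the line through J parallel to UC meets line UF ⇒ B = (3/8, 0)
B = U + t·(F−U) with t = 3/8, so UB:BF = t:(1−t) = 3/8:5/8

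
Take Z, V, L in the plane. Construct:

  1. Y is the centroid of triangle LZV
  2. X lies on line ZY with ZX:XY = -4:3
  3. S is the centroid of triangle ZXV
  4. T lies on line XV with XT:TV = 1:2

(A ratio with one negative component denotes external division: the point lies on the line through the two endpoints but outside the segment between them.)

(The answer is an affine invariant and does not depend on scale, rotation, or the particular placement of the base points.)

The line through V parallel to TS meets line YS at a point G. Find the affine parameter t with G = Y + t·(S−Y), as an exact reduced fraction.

Assign Z = (0, 0), V = (1, 0), L = (0, 1) — the answer is frame-independent, so this choice is without loss of generality.
1. Y is the centroid of triangle LZV ⇒ Y = (1/3, 1/3)
2. X lies on line ZY with ZX:XY = -4:3 ⇒ X = (4/3, 4/3)
3. S is the centroid of triangle ZXV ⇒ S = (7/9, 4/9)
4. T lies on line XV with XT:TV = 1:2 ⇒ T = (11/9, 8/9)
through V parallel to TS: direction (-4/9, -4/9); meets YS at G = (5/3, 2/3)
G = Y + t·(S−Y) with t = 3

t = 3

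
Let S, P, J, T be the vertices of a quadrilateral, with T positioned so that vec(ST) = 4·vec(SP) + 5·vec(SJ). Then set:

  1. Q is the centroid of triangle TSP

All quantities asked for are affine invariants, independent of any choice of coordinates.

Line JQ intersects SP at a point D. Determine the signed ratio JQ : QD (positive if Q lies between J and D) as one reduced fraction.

JQ:QD = -2/5

Work in coordinates with S = (0, 0), P = (1, 0), J = (0, 1), T = (4, 5).
1. Q is the centroid of triangle TSP ⇒ Q = (5/3, 5/3)
line JQ meets SP at D = (-5/2, 0)
Q = J + t·(D−J) with t = -2/3, so JQ:QD = -2/3:5/3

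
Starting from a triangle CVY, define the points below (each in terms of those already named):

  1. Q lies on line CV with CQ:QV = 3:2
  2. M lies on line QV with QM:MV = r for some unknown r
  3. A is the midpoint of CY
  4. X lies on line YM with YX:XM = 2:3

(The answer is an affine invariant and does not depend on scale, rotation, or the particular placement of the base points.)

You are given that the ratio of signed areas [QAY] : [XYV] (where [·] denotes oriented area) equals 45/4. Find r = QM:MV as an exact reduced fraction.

r = 5

Choose coordinates C = (0, 0), V = (1, 0), Y = (0, 1).
1. Q lies on line CV with CQ:QV = 3:2 ⇒ Q = (3/5, 0)
2. With QM:MV = r, write λ = r/(r+1) so M = Q + λ·(V−Q); M is affine-linear in λ
3. A is the midpoint of CY ⇒ A = (0, 1/2)
4. X lies on line YM with YX:XM = 2:3 ⇒ X is an affine combination of earlier points and hence also affine-linear in λ
Every point depending on M is an affine combination of M and λ-independent points, so each such coordinate is linear in λ; the λ² term in each signed area is a multiple of (V−Q)×(V−Q) = 0, so 2·[QAY] and 2·[XYV] are each linear in λ. Evaluating at λ=0 and λ=1:
  2·[QAY] = -3/10,   2·[XYV] = 4/25·λ − 4/25
So [QAY]:[XYV] = (-3/10) / (4/25·λ − 4/25). Setting this equal to 45/4:
  -3/10 = 45/4·(4/25·λ − 4/25)  ⇒  λ = 5/6
Then r = λ/(1−λ) = (5/6)/(1/6) = 5. Check: with r = 5, M = (14/15, 0) and [QAY]:[XYV] = 45/4 as required.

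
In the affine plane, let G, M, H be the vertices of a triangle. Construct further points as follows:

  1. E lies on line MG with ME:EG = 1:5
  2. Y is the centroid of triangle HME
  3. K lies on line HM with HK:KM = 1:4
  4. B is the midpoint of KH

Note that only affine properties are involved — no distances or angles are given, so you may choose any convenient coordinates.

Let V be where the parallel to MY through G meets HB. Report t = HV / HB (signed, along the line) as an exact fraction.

t = 70

Work in coordinates with G = (0, 0), M = (1, 0), H = (0, 1).
1. E lies on line MG with ME:EG = 1:5 ⇒ E = (5/6, 0)
2. Y is the centroid of triangle HME ⇒ Y = (11/18, 1/3)
3. K lies on line HM with HK:KM = 1:4 ⇒ K = (1/5, 4/5)
4. B is the midpoint of KH ⇒ B = (1/10, 9/10)
through G parallel to MY: direction (-7/18, 1/3); meets HB at V = (7, -6)
V = H + t·(B−H) with t = 70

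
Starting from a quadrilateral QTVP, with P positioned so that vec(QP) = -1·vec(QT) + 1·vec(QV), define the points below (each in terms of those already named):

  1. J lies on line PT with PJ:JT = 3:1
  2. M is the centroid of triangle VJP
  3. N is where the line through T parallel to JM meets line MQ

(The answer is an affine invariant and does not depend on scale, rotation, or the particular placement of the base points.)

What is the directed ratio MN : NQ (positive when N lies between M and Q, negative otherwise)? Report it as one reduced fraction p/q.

Assign Q = (0, 0), T = (1, 0), V = (0, 1), P = (-1, 1) — the answer is frame-independent, so this choice is without loss of generality.
1. J lies on line PT with PJ:JT = 3:1 ⇒ J = (1/2, 1/4)
2. M is the centroid of triangle VJP ⇒ M = (-1/6, 3/4)
3. N is where the line through T parallel to JM meets line MQ ⇒ N = (-1/5, 9/10)
N = M + t·(Q−M) with t = -1/5, so MN:NQ = t:(1−t) = -1/5:6/5

MN:NQ = -1/6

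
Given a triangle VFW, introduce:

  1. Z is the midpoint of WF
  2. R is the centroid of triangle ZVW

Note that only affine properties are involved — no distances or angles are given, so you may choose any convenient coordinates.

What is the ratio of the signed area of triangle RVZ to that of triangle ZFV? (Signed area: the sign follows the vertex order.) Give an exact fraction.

[RVZ]:[ZFV] = -1/3

Choose coordinates V = (0, 0), F = (1, 0), W = (0, 1).
1. Z is the midpoint of WF ⇒ Z = (1/2, 1/2)
2. R is the centroid of triangle ZVW ⇒ R = (1/6, 1/2)
2·[RVZ] = 1/6, 2·[ZFV] = -1/2
[RVZ]:[ZFV] = 1/6:-1/2 = -1/3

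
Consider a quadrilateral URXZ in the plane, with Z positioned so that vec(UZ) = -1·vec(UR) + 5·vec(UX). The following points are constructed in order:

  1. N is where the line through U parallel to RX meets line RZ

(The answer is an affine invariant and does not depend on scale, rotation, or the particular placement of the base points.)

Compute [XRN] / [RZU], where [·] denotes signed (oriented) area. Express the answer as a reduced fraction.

Set U = (0, 0), R = (1, 0), X = (0, 1), Z = (-1, 5); any affine frame gives the same invariant.
1. N is where the line through U parallel to RX meets line RZ ⇒ N = (5/3, -5/3)
2·[XRN] = -1, 2·[RZU] = 5
[XRN]:[RZU] = -1:5 = -1/5

[XRN]:[RZU] = -1/5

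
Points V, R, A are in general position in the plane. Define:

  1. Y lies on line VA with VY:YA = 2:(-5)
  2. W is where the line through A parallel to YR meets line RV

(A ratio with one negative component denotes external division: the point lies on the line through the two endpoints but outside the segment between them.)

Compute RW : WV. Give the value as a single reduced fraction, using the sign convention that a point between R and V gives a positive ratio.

RW:WV = -5/3

Assign V = (0, 0), R = (1, 0), A = (0, 1) — the answer is frame-independent, so this choice is without loss of generality.
1. Y lies on line VA with VY:YA = 2:(-5) ⇒ Y = (0, -2/3)
2. W is where the line through A parallel to YR meets line RV ⇒ W = (-3/2, 0)
W = R + t·(V−R) with t = 5/2, so RW:WV = t:(1−t) = 5/2:-3/2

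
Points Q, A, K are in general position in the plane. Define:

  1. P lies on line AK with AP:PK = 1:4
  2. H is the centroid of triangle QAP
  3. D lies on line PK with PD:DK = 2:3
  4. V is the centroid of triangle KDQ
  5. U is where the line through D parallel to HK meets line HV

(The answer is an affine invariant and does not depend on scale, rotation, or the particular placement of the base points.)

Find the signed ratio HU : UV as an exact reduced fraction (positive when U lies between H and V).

HU:UV = -12/23

Set Q = (0, 0), A = (1, 0), K = (0, 1); any affine frame gives the same invariant.
1. P lies on line AK with AP:PK = 1:4 ⇒ P = (4/5, 1/5)
2. H is the centroid of triangle QAP ⇒ H = (3/5, 1/15)
3. D lies on line PK with PD:DK = 2:3 ⇒ D = (12/25, 13/25)
4. V is the centroid of triangle KDQ ⇒ V = (4/25, 38/75)
5. U is where the line through D parallel to HK meets line HV ⇒ U = (27/25, -31/75)
U = H + t·(V−H) with t = -12/11, so HU:UV = t:(1−t) = -12/11:23/11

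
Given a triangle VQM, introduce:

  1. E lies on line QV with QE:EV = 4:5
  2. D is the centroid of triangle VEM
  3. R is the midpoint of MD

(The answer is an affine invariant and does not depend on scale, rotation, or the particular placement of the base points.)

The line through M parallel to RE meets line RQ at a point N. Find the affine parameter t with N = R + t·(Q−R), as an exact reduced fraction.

Choose coordinates V = (0, 0), Q = (1, 0), M = (0, 1).
1. E lies on line QV with QE:EV = 4:5 ⇒ E = (5/9, 0)
2. D is the centroid of triangle VEM ⇒ D = (5/27, 1/3)
3. R is the midpoint of MD ⇒ R = (5/54, 2/3)
through M parallel to RE: direction (25/54, -2/3); meets RQ at N = (325/864, 11/24)
N = R + t·(Q−R) with t = 5/16

t = 5/16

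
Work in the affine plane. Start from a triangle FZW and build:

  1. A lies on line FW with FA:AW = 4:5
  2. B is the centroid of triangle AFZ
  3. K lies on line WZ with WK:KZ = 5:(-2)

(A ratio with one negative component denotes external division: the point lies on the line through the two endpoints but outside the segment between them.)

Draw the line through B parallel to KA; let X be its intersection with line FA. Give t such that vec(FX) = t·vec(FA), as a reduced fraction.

t = 5/6

Work in coordinates with F = (0, 0), Z = (1, 0), W = (0, 1).
1. A lies on line FW with FA:AW = 4:5 ⇒ A = (0, 4/9)
2. B is the centroid of triangle AFZ ⇒ B = (1/3, 4/27)
3. K lies on line WZ with WK:KZ = 5:(-2) ⇒ K = (5/3, -2/3)
through B parallel to KA: direction (-5/3, 10/9); meets FA at X = (0, 10/27)
X = F + t·(A−F) with t = 5/6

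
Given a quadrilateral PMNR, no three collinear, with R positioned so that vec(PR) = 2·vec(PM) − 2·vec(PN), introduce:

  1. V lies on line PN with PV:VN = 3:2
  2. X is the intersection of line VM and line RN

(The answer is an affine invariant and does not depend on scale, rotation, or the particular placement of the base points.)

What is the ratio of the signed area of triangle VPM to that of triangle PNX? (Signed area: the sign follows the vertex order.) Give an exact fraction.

Work in coordinates with P = (0, 0), M = (1, 0), N = (0, 1), R = (2, -2).
1. V lies on line PN with PV:VN = 3:2 ⇒ V = (0, 3/5)
2. X is the intersection of line VM and line RN ⇒ X = (4/9, 1/3)
2·[VPM] = 3/5, 2·[PNX] = -4/9
[VPM]:[PNX] = 3/5:-4/9 = -27/20

[VPM]:[PNX] = -27/20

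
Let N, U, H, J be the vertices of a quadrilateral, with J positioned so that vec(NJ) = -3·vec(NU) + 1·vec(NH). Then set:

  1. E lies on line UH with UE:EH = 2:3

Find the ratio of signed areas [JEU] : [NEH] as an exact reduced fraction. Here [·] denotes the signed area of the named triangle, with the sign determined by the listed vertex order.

Set N = (0, 0), U = (1, 0), H = (0, 1), J = (-3, 1); any affine frame gives the same invariant.
1. E lies on line UH with UE:EH = 2:3 ⇒ E = (3/5, 2/5)
2·[JEU] = -6/5, 2·[NEH] = 3/5
[JEU]:[NEH] = -6/5:3/5 = -2

[JEU]:[NEH] = -2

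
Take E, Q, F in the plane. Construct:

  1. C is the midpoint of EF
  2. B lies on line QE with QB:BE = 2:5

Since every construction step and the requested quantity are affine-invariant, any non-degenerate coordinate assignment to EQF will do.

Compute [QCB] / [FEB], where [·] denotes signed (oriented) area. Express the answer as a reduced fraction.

Work in coordinates with E = (0, 0), Q = (1, 0), F = (0, 1).
1. C is the midpoint of EF ⇒ C = (0, 1/2)
2. B lies on line QE with QB:BE = 2:5 ⇒ B = (5/7, 0)
2·[QCB] = 1/7, 2·[FEB] = 5/7
[QCB]:[FEB] = 1/7:5/7 = 1/5

[QCB]:[FEB] = 1/5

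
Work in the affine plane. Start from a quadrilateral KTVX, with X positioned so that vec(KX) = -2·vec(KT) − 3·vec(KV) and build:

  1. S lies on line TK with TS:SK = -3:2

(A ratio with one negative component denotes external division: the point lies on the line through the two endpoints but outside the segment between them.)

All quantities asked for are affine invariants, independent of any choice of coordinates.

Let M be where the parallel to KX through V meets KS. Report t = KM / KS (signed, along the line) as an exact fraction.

Choose coordinates K = (0, 0), T = (1, 0), V = (0, 1), X = (-2, -3).
1. S lies on line TK with TS:SK = -3:2 ⇒ S = (-2, 0)
through V parallel to KX: direction (-2, -3); meets KS at M = (-2/3, 0)
M = K + t·(S−K) with t = 1/3

t = 1/3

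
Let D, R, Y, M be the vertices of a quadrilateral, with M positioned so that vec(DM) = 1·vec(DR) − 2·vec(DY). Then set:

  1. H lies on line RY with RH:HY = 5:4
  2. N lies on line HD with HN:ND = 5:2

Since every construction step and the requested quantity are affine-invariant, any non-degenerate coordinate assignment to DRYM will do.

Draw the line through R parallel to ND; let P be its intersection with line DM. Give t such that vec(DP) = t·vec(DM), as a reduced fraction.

t = 5/13

Choose coordinates D = (0, 0), R = (1, 0), Y = (0, 1), M = (1, -2).
1. H lies on line RY with RH:HY = 5:4 ⇒ H = (4/9, 5/9)
2. N lies on line HD with HN:ND = 5:2 ⇒ N = (8/63, 10/63)
through R parallel to ND: direction (-8/63, -10/63); meets DM at P = (5/13, -10/13)
P = D + t·(M−D) with t = 5/13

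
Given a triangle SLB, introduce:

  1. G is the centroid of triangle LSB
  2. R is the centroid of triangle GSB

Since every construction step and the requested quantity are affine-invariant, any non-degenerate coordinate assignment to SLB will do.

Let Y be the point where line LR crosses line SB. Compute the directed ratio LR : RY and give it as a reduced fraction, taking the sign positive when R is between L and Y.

LR:RY = 8

Set S = (0, 0), L = (1, 0), B = (0, 1); any affine frame gives the same invariant.
1. G is the centroid of triangle LSB ⇒ G = (1/3, 1/3)
2. R is the centroid of triangle GSB ⇒ R = (1/9, 4/9)
line LR meets SB at Y = (0, 1/2)
R = L + t·(Y−L) with t = 8/9, so LR:RY = 8/9:1/9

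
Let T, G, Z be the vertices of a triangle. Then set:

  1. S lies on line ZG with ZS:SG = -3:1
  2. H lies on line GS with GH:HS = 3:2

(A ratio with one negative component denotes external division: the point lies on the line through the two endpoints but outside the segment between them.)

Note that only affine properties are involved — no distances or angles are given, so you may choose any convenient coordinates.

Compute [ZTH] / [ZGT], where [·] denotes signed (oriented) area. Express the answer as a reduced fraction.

Work in coordinates with T = (0, 0), G = (1, 0), Z = (0, 1).
1. S lies on line ZG with ZS:SG = -3:1 ⇒ S = (3/2, -1/2)
2. H lies on line GS with GH:HS = 3:2 ⇒ H = (13/10, -3/10)
2·[ZTH] = 13/10, 2·[ZGT] = -1
[ZTH]:[ZGT] = 13/10:-1 = -13/10

[ZTH]:[ZGT] = -13/10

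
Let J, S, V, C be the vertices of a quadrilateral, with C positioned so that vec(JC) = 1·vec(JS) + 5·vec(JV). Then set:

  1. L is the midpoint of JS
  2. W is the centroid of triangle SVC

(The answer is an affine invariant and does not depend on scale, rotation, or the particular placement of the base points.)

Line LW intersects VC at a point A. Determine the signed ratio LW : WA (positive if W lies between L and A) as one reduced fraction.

Work in coordinates with J = (0, 0), S = (1, 0), V = (0, 1), C = (1, 5).
1. L is the midpoint of JS ⇒ L = (1/2, 0)
2. W is the centroid of triangle SVC ⇒ W = (2/3, 2)
line LW meets VC at A = (7/8, 9/2)
W = L + t·(A−L) with t = 4/9, so LW:WA = 4/9:5/9

LW:WA = 4/5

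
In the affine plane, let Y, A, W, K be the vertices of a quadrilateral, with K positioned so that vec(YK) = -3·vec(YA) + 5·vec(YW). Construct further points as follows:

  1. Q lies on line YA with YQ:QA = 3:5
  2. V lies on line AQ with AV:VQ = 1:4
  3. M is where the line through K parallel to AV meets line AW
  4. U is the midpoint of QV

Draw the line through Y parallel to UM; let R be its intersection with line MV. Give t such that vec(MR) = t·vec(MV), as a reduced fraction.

Work in coordinates with Y = (0, 0), A = (1, 0), W = (0, 1), K = (-3, 5).
1. Q lies on line YA with YQ:QA = 3:5 ⇒ Q = (3/8, 0)
2. V lies on line AQ with AV:VQ = 1:4 ⇒ V = (7/8, 0)
3. M is where the line through K parallel to AV meets line AW ⇒ M = (-4, 5)
4. U is the midpoint of QV ⇒ U = (5/8, 0)
through Y parallel to UM: direction (-37/8, 5); meets MV at R = (-259/16, 35/2)
R = M + t·(V−M) with t = -5/2

t = -5/2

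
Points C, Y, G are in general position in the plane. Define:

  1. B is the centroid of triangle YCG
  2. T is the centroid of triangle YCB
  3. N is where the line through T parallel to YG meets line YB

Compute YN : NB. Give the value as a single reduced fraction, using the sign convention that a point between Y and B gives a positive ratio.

YN:NB = -4

Assign C = (0, 0), Y = (1, 0), G = (0, 1) — the answer is frame-independent, so this choice is without loss of generality.
1. B is the centroid of triangle YCG ⇒ B = (1/3, 1/3)
2. T is the centroid of triangle YCB ⇒ T = (4/9, 1/9)
3. N is where the line through T parallel to YG meets line YB ⇒ N = (1/9, 4/9)
N = Y + t·(B−Y) with t = 4/3, so YN:NB = t:(1−t) = 4/3:-1/3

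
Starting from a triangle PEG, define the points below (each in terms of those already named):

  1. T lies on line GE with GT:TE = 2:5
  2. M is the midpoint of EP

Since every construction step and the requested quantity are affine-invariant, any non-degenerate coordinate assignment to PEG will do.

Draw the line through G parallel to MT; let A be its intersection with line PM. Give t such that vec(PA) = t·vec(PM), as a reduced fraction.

Choose coordinates P = (0, 0), E = (1, 0), G = (0, 1).
1. T lies on line GE with GT:TE = 2:5 ⇒ T = (2/7, 5/7)
2. M is the midpoint of EP ⇒ M = (1/2, 0)
through G parallel to MT: direction (-3/14, 5/7); meets PM at A = (3/10, 0)
A = P + t·(M−P) with t = 3/5

t = 3/5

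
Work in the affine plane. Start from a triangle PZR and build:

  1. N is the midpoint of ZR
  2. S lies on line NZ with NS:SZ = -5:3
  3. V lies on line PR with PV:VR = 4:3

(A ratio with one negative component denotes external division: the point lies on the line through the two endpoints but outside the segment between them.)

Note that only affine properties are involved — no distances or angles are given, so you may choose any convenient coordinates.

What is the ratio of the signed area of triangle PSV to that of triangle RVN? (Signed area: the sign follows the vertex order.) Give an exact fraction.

[PSV]:[RVN] = 14/3

Choose coordinates P = (0, 0), Z = (1, 0), R = (0, 1).
1. N is the midpoint of ZR ⇒ N = (1/2, 1/2)
2. S lies on line NZ with NS:SZ = -5:3 ⇒ S = (7/4, -3/4)
3. V lies on line PR with PV:VR = 4:3 ⇒ V = (0, 4/7)
2·[PSV] = 1, 2·[RVN] = 3/14
[PSV]:[RVN] = 1:3/14 = 14/3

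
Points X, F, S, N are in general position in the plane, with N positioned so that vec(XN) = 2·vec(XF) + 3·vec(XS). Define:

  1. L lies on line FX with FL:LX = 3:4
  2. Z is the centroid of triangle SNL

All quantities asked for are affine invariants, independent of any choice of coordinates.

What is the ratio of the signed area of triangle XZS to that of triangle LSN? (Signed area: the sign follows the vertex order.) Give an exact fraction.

Work in coordinates with X = (0, 0), F = (1, 0), S = (0, 1), N = (2, 3).
1. L lies on line FX with FL:LX = 3:4 ⇒ L = (4/7, 0)
2. Z is the centroid of triangle SNL ⇒ Z = (6/7, 4/3)
2·[XZS] = 6/7, 2·[LSN] = -22/7
[XZS]:[LSN] = 6/7:-22/7 = -3/11

[XZS]:[LSN] = -3/11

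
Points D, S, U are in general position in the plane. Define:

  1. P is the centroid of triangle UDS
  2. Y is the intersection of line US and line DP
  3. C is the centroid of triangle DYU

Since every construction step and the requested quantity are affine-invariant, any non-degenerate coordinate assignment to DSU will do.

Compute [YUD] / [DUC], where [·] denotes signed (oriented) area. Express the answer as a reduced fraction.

[YUD]:[DUC] = -3

Work in coordinates with D = (0, 0), S = (1, 0), U = (0, 1).
1. P is the centroid of triangle UDS ⇒ P = (1/3, 1/3)
2. Y is the intersection of line US and line DP ⇒ Y = (1/2, 1/2)
3. C is the centroid of triangle DYU ⇒ C = (1/6, 1/2)
2·[YUD] = 1/2, 2·[DUC] = -1/6
[YUD]:[DUC] = 1/2:-1/6 = -3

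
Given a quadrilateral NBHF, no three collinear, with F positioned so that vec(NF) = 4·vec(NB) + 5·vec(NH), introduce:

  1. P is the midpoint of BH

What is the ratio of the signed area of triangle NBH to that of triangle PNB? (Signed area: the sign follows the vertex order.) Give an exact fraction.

[NBH]:[PNB] = 2

Set N = (0, 0), B = (1, 0), H = (0, 1), F = (4, 5); any affine frame gives the same invariant.
1. P is the midpoint of BH ⇒ P = (1/2, 1/2)
2·[NBH] = 1, 2·[PNB] = 1/2
[NBH]:[PNB] = 1:1/2 = 2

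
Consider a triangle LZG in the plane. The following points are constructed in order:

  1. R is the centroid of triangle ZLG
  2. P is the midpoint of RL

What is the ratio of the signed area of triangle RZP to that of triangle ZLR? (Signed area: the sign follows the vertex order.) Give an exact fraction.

Choose coordinates L = (0, 0), Z = (1, 0), G = (0, 1).
1. R is the centroid of triangle ZLG ⇒ R = (1/3, 1/3)
2. P is the midpoint of RL ⇒ P = (1/6, 1/6)
2·[RZP] = -1/6, 2·[ZLR] = -1/3
[RZP]:[ZLR] = -1/6:-1/3 = 1/2

[RZP]:[ZLR] = 1/2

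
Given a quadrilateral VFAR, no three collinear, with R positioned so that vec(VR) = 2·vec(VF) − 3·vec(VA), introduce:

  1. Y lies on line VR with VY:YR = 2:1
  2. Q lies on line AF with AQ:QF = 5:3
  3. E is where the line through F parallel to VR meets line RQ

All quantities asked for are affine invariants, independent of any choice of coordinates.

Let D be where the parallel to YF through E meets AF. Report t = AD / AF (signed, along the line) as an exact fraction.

t = 17/35

Choose coordinates V = (0, 0), F = (1, 0), A = (0, 1), R = (2, -3).
1. Y lies on line VR with VY:YR = 2:1 ⇒ Y = (4/3, -2)
2. Q lies on line AF with AQ:QF = 5:3 ⇒ Q = (5/8, 3/8)
3. E is where the line through F parallel to VR meets line RQ ⇒ E = (3/7, 6/7)
through E parallel to YF: direction (-1/3, 2); meets AF at D = (17/35, 18/35)
D = A + t·(F−A) with t = 17/35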